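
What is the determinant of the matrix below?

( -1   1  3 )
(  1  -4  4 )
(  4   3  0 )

Expand along row 3:
  + 4 · |1 3; -4 4| = 4·(4 − (-12)) = 64
  − 3 · |-1 3; 1 4| = −3·(-4 − 3) = 21
Sum: (64) + (21) = 85

The determinant is 85.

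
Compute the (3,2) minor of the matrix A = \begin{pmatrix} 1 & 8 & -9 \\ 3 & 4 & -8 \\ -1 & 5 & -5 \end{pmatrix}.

Delete row 3 and column 2; the remaining 2×2 submatrix is [1 -9; 3 -8].
Its determinant is 1·(-8) − (-9)·3 = 19.

19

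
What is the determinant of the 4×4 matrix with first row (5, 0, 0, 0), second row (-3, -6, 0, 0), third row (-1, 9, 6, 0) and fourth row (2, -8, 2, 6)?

-1080

The matrix is lower triangular, so the determinant is the product of the diagonal entries:
det = (5) · (-6) · (6) · (6) = -1080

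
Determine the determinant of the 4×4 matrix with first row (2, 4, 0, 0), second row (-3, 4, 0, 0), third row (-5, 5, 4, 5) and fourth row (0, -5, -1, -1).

The matrix is block lower-triangular with a 2×2 block and a 2×2 block on the diagonal, so its determinant equals the product of the determinants of the diagonal blocks.
det of the 2×2 block = 20
det of the 2×2 block = 1
det = (20)·(1) = 20

20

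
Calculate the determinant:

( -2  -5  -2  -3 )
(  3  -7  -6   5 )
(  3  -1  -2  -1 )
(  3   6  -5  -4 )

-1256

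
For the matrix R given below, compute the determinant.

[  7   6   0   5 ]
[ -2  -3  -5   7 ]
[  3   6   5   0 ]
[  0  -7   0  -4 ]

Expand along row 4 (it has 2 zeros):
  + (-7) · M_42   where M_42 = det([7 0 5; -2 -5 7; 3 5 0]) = -220
  + (-4) · M_44   where M_44 = det([7 6 0; -2 -3 -5; 3 6 5]) = 75
det = (+1)·(-7)·(-220) + (+1)·(-4)·(75) = 1240

The determinant is 1240.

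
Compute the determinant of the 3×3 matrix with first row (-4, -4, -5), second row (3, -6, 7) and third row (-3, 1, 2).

The determinant is 259.

Expand along row 1:
  + (-4) · |-6 7; 1 2| = (-4)·(-12 − 7) = 76
  − (-4) · |3 7; -3 2| = −(-4)·(6 − (-21)) = 108
  + (-5) · |3 -6; -3 1| = (-5)·(3 − 18) = 75
Sum: (76) + (108) + (75) = 259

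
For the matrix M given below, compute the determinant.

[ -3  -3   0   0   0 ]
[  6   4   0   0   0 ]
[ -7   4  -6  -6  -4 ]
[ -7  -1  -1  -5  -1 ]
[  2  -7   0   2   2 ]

M is block lower-triangular with a 2×2 block and a 3×3 block on the diagonal, so its determinant equals the product of the determinants of the diagonal blocks.
det of the 2×2 block = 6
det of the 3×3 block = 44
det = (6)·(44) = 264

det(M) = 264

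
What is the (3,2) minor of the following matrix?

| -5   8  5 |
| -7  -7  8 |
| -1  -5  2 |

Delete row 3 and column 2; the remaining 2×2 submatrix is [-5 5; -7 8].
Its determinant is (-5)·8 − 5·(-7) = -5.

The minor is -5.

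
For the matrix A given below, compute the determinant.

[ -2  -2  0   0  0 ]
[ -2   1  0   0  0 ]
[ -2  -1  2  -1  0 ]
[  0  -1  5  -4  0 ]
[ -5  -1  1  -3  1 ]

The determinant is 18.

A is block lower-triangular with a 2×2 block and a 3×3 block on the diagonal, so its determinant equals the product of the determinants of the diagonal blocks.
det of the 2×2 block = -6
det of the 3×3 block = -3
det = (-6)·(-3) = 18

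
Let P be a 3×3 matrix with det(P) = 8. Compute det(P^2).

64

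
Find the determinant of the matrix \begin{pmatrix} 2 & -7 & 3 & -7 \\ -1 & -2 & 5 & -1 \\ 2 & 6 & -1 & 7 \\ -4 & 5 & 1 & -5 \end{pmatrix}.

1320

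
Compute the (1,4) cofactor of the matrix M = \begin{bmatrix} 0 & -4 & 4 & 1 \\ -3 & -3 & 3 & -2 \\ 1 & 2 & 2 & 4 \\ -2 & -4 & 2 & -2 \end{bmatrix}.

18

Delete row 1 and column 4; the remaining 3×3 submatrix is [-3 -3 3; 1 2 2; -2 -4 2].
Its determinant is -18.
The cofactor carries sign (−1)^(1+4) = −1, so C_{1,4} = −(-18) = 18.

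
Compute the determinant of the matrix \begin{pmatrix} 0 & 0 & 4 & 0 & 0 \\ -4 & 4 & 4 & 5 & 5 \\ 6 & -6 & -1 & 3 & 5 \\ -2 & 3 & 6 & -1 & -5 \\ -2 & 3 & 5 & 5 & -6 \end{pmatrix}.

Expand along row 1 (it has 4 zeros):
  + (4) · M_13   where M_13 = det([-4 4 5 5; 6 -6 3 5; -2 3 -1 -5; -2 3 5 -6]) = -342
det = (+1)·(4)·(-342) = -1368

-1368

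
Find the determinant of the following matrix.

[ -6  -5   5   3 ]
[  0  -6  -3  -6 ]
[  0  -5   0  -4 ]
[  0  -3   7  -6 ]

The determinant is -576.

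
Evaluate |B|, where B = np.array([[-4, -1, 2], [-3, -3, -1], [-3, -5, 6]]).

Expand along row 1:
  + (-4) · |-3 -1; -5 6| = (-4)·(-18 − 5) = 92
  − (-1) · |-3 -1; -3 6| = −(-1)·(-18 − 3) = -21
  + 2 · |-3 -3; -3 -5| = 2·(15 − 9) = 12
Sum: (92) + (-21) + (12) = 83

83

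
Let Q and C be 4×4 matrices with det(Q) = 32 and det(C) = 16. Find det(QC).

|QC| = 512

det(QC) = det(Q)·det(C) = (32)·(16) = 512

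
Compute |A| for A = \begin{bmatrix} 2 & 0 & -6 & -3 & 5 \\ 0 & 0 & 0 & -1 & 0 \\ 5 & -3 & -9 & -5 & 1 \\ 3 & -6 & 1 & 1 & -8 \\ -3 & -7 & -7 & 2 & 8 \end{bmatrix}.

The determinant is 842.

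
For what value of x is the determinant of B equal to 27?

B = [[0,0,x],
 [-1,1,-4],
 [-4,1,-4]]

9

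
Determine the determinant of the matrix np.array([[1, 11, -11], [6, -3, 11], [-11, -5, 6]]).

-997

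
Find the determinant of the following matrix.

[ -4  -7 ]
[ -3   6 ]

det = (-4)·6 − (-7)·(-3) = -24 − 21 = -45

The determinant is -45.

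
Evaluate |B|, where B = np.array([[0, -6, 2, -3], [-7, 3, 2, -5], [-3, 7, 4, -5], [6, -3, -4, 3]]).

810

Expand along row 1 (it has 1 zero):
  − (-6) · M_12   where M_12 = det([-7 2 -5; -3 4 -5; 6 -4 3]) = 74
  + (2) · M_13   where M_13 = det([-7 3 -5; -3 7 -5; 6 -3 3]) = 60
  − (-3) · M_14   where M_14 = det([-7 3 2; -3 7 4; 6 -3 -4]) = 82
det = (-1)·(-6)·(74) + (+1)·(2)·(60) + (-1)·(-3)·(82) = 810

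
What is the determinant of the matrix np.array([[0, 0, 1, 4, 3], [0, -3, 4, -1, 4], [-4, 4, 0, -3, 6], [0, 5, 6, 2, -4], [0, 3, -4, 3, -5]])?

-1452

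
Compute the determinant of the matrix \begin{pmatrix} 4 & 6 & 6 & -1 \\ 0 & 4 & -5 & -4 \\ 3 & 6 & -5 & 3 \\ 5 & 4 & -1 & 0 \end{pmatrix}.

Expand along row 2 (it has 1 zero):
  + (4) · M_22   where M_22 = det([4 6 -1; 3 -5 3; 5 -1 0]) = 80
  − (-5) · M_23   where M_23 = det([4 6 -1; 3 6 3; 5 4 0]) = 60
  + (-4) · M_24   where M_24 = det([4 6 6; 3 6 -5; 5 4 -1]) = -184
det = (+1)·(4)·(80) + (-1)·(-5)·(60) + (+1)·(-4)·(-184) = 1356

The determinant is 1356.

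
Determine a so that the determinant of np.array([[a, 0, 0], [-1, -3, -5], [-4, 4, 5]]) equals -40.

a = -8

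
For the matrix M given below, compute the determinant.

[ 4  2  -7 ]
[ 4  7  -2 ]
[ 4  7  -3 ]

|M| = -20

Expand along row 1:
  + 4 · |7 -2; 7 -3| = 4·(-21 − (-14)) = -28
  − 2 · |4 -2; 4 -3| = −2·(-12 − (-8)) = 8
  + (-7) · |4 7; 4 7| = (-7)·(28 − 28) = 0
Sum: (-28) + (8) + (0) = -20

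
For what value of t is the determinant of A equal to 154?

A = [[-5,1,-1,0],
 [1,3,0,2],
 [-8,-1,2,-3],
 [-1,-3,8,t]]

t = -8

Expanding along the column containing t, det(A) is linear in t: det(A) = (-55)·t + (-286).
Set (-55)·t + (-286) = 154  ⇒  (-55)·t = 440  ⇒  t = -8.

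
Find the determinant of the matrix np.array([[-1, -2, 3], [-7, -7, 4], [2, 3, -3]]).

Expand along column 1:
  + (-1) · |-7 4; 3 -3| = (-1)·(21 − 12) = -9
  − (-7) · |-2 3; 3 -3| = −(-7)·(6 − 9) = -21
  + 2 · |-2 3; -7 4| = 2·(-8 − (-21)) = 26
Sum: (-9) + (-21) + (26) = -4

The determinant is -4.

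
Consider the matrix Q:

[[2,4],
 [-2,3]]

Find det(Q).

|Q| = 14

det(Q) = 2·3 − 4·(-2) = 6 − (-8) = 14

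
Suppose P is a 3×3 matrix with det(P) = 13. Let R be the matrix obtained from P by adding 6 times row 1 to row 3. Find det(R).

Adding a multiple of one row to another leaves the determinant unchanged.
det(R) = (1)·(13) = 13

13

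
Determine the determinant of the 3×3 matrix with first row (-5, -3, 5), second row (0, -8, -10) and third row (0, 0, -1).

The matrix is upper triangular, so the determinant is the product of the diagonal entries:
det = (-5) · (-8) · (-1) = -40

The determinant is -40.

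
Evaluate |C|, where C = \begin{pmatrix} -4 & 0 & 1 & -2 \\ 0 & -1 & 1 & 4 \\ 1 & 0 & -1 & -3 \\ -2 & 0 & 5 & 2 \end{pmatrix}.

The determinant is 54.

Expand along column 2 (it has 3 zeros):
  + (-1) · M_22   where M_22 = det([-4 1 -2; 1 -1 -3; -2 5 2]) = -54
det = (+1)·(-1)·(-54) = 54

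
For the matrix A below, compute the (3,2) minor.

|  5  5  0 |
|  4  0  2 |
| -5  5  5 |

Delete row 3 and column 2; the remaining 2×2 submatrix is [5 0; 4 2].
Its determinant is 5·2 − 0·4 = 10.

10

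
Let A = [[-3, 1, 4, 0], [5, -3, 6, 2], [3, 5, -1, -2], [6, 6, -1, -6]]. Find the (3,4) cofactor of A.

Delete row 3 and column 4; the remaining 3×3 submatrix is [-3 1 4; 5 -3 6; 6 6 -1].
Its determinant is 332.
The cofactor carries sign (−1)^(3+4) = −1, so C_{3,4} = −(332) = -332.

-332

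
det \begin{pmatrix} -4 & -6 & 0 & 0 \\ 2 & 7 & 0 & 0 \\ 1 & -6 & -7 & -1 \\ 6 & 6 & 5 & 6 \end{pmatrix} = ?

The matrix is block lower-triangular with a 2×2 block and a 2×2 block on the diagonal, so its determinant equals the product of the determinants of the diagonal blocks.
det of the 2×2 block = -16
det of the 2×2 block = -37
det = (-16)·(-37) = 592

592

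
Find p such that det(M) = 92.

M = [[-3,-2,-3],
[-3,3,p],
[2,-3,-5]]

Expanding along the row containing p, det(M) is linear in p: det(M) = (-13)·p + (66).
Set (-13)·p + (66) = 92  ⇒  (-13)·p = 26  ⇒  p = -2.

-2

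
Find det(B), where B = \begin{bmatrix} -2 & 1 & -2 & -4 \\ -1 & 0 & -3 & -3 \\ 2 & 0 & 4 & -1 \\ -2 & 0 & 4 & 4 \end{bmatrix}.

Expand along column 2 (it has 3 zeros):
  − (1) · M_12   where M_12 = det([-1 -3 -3; 2 4 -1; -2 4 4]) = -50
det = (-1)·(1)·(-50) = 50

det(B) = 50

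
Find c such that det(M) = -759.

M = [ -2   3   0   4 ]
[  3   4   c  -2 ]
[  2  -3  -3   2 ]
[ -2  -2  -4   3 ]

Expanding along the column containing c, det(M) is linear in c: det(M) = (60)·c + (-339).
Set (60)·c + (-339) = -759  ⇒  (60)·c = -420  ⇒  c = -7.

-7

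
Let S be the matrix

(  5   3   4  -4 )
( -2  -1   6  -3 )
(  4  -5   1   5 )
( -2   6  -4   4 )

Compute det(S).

|S| = 2160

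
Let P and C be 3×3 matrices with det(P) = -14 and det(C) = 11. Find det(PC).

det(PC) = det(P)·det(C) = (-14)·(11) = -154

-154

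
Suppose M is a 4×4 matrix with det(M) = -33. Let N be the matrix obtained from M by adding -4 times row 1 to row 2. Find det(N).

-33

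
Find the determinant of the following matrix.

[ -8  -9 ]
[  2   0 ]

18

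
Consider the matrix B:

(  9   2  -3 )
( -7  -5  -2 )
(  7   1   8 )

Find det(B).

Expand along column 1:
  + 9 · |-5 -2; 1 8| = 9·(-40 − (-2)) = -342
  − (-7) · |2 -3; 1 8| = −(-7)·(16 − (-3)) = 133
  + 7 · |2 -3; -5 -2| = 7·(-4 − 15) = -133
Sum: (-342) + (133) + (-133) = -342

-342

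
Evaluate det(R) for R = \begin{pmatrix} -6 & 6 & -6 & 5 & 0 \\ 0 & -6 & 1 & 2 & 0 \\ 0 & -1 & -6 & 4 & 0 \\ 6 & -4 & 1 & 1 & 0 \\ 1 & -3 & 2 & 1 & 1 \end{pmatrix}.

|R| = -864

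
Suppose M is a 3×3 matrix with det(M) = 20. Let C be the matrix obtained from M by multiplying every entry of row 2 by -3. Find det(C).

-60

Scaling one row by -3 multiplies the determinant by -3.
det(C) = (-3)·(20) = -60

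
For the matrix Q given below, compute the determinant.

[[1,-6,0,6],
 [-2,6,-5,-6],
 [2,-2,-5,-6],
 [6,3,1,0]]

Expand along row 1 (it has 1 zero):
  + (1) · M_11   where M_11 = det([6 -5 -6; -2 -5 -6; 3 1 0]) = 48
  − (-6) · M_12   where M_12 = det([-2 -5 -6; 2 -5 -6; 6 1 0]) = -24
  − (6) · M_14   where M_14 = det([-2 6 -5; 2 -2 -5; 6 3 1]) = -308
det = (+1)·(1)·(48) + (-1)·(-6)·(-24) + (-1)·(6)·(-308) = 1752

1752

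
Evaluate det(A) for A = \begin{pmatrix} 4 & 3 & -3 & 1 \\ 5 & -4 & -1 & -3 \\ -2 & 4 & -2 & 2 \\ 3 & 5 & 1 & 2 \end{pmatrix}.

|A| = -80

Expand along row 1:
  + (4) · M_11   where M_11 = det([-4 -1 -3; 4 -2 2; 5 1 2]) = -20
  − (3) · M_12   where M_12 = det([5 -1 -3; -2 -2 2; 3 1 2]) = -52
  + (-3) · M_13   where M_13 = det([5 -4 -3; -2 4 2; 3 5 2]) = 16
  − (1) · M_14   where M_14 = det([5 -4 -1; -2 4 -2; 3 5 1]) = 108
det = (+1)·(4)·(-20) + (-1)·(3)·(-52) + (+1)·(-3)·(16) + (-1)·(1)·(108) = -80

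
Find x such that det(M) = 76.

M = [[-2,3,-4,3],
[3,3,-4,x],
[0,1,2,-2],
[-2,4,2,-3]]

Expanding along the column containing x, det(M) is linear in x: det(M) = (-8)·x + (44).
Set (-8)·x + (44) = 76  ⇒  (-8)·x = 32  ⇒  x = -4.

x = -4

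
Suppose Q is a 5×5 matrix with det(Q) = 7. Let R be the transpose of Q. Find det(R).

det(Qᵀ) = det(Q).
det(R) = (1)·(7) = 7

|R| = 7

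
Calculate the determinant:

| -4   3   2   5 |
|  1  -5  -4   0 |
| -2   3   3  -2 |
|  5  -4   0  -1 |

254

Expand along row 2 (it has 1 zero):
  − (1) · M_21   where M_21 = det([3 2 5; 3 3 -2; -4 0 -1]) = 73
  + (-5) · M_22   where M_22 = det([-4 2 5; -2 3 -2; 5 0 -1]) = -87
  − (-4) · M_23   where M_23 = det([-4 3 5; -2 3 -2; 5 -4 -1]) = -27
det = (-1)·(1)·(73) + (+1)·(-5)·(-87) + (-1)·(-4)·(-27) = 254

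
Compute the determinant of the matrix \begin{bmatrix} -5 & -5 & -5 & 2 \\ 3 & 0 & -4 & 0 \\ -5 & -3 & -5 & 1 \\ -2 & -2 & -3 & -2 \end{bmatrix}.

Expand along row 2 (it has 2 zeros):
  − (3) · M_21   where M_21 = det([-5 -5 2; -3 -5 1; -2 -3 -2]) = -27
  − (-4) · M_23   where M_23 = det([-5 -5 2; -5 -3 1; -2 -2 -2]) = 28
det = (-1)·(3)·(-27) + (-1)·(-4)·(28) = 193

The determinant is 193.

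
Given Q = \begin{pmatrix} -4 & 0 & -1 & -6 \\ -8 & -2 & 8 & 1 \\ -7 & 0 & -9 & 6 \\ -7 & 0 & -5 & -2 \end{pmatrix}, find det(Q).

Expand along column 2 (it has 3 zeros):
  + (-2) · M_22   where M_22 = det([-4 -1 -6; -7 -9 6; -7 -5 -2]) = 32
det = (+1)·(-2)·(32) = -64

The determinant is -64.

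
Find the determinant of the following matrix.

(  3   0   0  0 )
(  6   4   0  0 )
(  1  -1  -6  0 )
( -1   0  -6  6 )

The matrix is lower triangular, so the determinant is the product of the diagonal entries:
det = (3) · (4) · (-6) · (6) = -432

-432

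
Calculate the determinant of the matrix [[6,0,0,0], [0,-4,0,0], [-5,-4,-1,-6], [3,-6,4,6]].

-432

The matrix is block lower-triangular with a 2×2 block and a 2×2 block on the diagonal, so its determinant equals the product of the determinants of the diagonal blocks.
det of the 2×2 block = -24
det of the 2×2 block = 18
det = (-24)·(18) = -432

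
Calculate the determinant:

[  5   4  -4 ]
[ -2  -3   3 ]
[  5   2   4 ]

-42

Expand along column 1:
  + 5 · |-3 3; 2 4| = 5·(-12 − 6) = -90
  − (-2) · |4 -4; 2 4| = −(-2)·(16 − (-8)) = 48
  + 5 · |4 -4; -3 3| = 5·(12 − 12) = 0
Sum: (-90) + (48) + (0) = -42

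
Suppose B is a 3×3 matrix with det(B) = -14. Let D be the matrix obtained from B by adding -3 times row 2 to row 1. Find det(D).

-14

Adding a multiple of one row to another leaves the determinant unchanged.
det(D) = (1)·(-14) = -14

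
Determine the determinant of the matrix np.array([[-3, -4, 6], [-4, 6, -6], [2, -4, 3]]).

Expand along row 1:
  + (-3) · |6 -6; -4 3| = (-3)·(18 − 24) = 18
  − (-4) · |-4 -6; 2 3| = −(-4)·(-12 − (-12)) = 0
  + 6 · |-4 6; 2 -4| = 6·(16 − 12) = 24
Sum: (18) + (0) + (24) = 42

42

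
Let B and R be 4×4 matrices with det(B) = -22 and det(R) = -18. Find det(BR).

The determinant is 396.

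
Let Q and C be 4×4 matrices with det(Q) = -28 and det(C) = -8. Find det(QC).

det(QC) = det(Q)·det(C) = (-28)·(-8) = 224

224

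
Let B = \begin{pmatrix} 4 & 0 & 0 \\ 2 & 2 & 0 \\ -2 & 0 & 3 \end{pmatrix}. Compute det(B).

24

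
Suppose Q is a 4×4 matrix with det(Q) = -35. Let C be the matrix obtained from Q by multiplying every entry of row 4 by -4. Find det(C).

140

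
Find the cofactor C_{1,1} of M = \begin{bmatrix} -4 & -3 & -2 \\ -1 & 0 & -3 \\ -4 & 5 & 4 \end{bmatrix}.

15

Delete row 1 and column 1; the remaining 2×2 submatrix is [0 -3; 5 4].
Its determinant is 0·4 − (-3)·5 = 15.
The cofactor carries sign (−1)^(1+1) = +1, so C_{1,1} = +(15) = 15.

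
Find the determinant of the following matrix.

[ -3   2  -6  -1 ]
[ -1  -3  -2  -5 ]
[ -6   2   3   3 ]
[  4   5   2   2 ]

The determinant is -1002.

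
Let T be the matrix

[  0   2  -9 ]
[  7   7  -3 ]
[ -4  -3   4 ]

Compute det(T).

Expand along row 1:
  − 2 · |7 -3; -4 4| = −2·(28 − 12) = -32
  + (-9) · |7 7; -4 -3| = (-9)·(-21 − (-28)) = -63
Sum: (-32) + (-63) = -95

-95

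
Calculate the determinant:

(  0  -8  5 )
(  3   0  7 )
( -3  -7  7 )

Expand along column 1:
  − 3 · |-8 5; -7 7| = −3·(-56 − (-35)) = 63
  + (-3) · |-8 5; 0 7| = (-3)·(-56 − 0) = 168
Sum: (63) + (168) = 231

231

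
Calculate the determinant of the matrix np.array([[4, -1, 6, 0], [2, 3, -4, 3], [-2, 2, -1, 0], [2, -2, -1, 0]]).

-36

Expand along column 4 (it has 3 zeros):
  + (3) · M_24   where M_24 = det([4 -1 6; -2 2 -1; 2 -2 -1]) = -12
det = (+1)·(3)·(-12) = -36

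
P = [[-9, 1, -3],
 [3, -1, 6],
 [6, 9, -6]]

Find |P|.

387

Expand along column 1:
  + (-9) · |-1 6; 9 -6| = (-9)·(6 − 54) = 432
  − 3 · |1 -3; 9 -6| = −3·(-6 − (-27)) = -63
  + 6 · |1 -3; -1 6| = 6·(6 − 3) = 18
Sum: (432) + (-63) + (18) = 387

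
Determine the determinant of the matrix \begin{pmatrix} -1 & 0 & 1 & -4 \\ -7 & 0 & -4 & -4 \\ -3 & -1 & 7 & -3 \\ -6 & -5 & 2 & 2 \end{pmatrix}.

-785

Expand along column 2 (it has 2 zeros):
  − (-1) · M_32   where M_32 = det([-1 1 -4; -7 -4 -4; -6 2 2]) = 190
  + (-5) · M_42   where M_42 = det([-1 1 -4; -7 -4 -4; -3 7 -3]) = 195
det = (-1)·(-1)·(190) + (+1)·(-5)·(195) = -785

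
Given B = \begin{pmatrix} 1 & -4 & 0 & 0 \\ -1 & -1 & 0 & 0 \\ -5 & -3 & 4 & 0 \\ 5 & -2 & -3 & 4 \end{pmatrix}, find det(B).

-80

B is block lower-triangular with a 2×2 block and a 2×2 block on the diagonal, so its determinant equals the product of the determinants of the diagonal blocks.
det of the 2×2 block = -5
det of the 2×2 block = 16
det = (-5)·(16) = -80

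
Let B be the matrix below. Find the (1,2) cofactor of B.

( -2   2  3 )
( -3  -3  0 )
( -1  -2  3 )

The cofactor is 9.

Delete row 1 and column 2; the remaining 2×2 submatrix is [-3 0; -1 3].
Its determinant is (-3)·3 − 0·(-1) = -9.
The cofactor carries sign (−1)^(1+2) = −1, so C_{1,2} = −(-9) = 9.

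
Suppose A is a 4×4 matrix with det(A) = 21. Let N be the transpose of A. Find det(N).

The determinant is 21.

det(Aᵀ) = det(A).
det(N) = (1)·(21) = 21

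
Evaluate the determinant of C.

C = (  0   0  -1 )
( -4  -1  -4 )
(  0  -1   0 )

Expand along row 1:
  + (-1) · |-4 -1; 0 -1| = (-1)·(4 − 0) = -4

-4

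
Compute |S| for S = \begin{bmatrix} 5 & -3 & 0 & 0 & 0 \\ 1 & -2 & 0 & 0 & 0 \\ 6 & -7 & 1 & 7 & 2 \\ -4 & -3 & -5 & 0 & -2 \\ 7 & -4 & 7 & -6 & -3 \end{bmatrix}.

1085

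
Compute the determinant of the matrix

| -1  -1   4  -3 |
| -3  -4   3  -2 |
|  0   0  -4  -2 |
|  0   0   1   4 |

The determinant is -14.

The matrix is block upper-triangular with a 2×2 block and a 2×2 block on the diagonal, so its determinant equals the product of the determinants of the diagonal blocks.
det of the 2×2 block = 1
det of the 2×2 block = -14
det = (1)·(-14) = -14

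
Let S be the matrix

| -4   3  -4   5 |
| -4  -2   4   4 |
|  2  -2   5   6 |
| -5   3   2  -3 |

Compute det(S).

-1398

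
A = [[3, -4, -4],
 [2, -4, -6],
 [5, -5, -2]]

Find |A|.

Expand along column 1:
  + 3 · |-4 -6; -5 -2| = 3·(8 − 30) = -66
  − 2 · |-4 -4; -5 -2| = −2·(8 − 20) = 24
  + 5 · |-4 -4; -4 -6| = 5·(24 − 16) = 40
Sum: (-66) + (24) + (40) = -2

det(A) = -2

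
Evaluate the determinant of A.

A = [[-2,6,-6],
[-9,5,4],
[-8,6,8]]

Expand along column 1:
  + (-2) · |5 4; 6 8| = (-2)·(40 − 24) = -32
  − (-9) · |6 -6; 6 8| = −(-9)·(48 − (-36)) = 756
  + (-8) · |6 -6; 5 4| = (-8)·(24 − (-30)) = -432
Sum: (-32) + (756) + (-432) = 292

|A| = 292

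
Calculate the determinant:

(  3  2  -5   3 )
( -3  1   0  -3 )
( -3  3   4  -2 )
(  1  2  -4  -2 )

Expand along row 2 (it has 1 zero):
  − (-3) · M_21   where M_21 = det([2 -5 3; 3 4 -2; 2 -4 -2]) = -102
  + (1) · M_22   where M_22 = det([3 -5 3; -3 4 -2; 1 -4 -2]) = 16
  + (-3) · M_24   where M_24 = det([3 2 -5; -3 3 4; 1 2 -4]) = -31
det = (-1)·(-3)·(-102) + (+1)·(1)·(16) + (+1)·(-3)·(-31) = -197

-197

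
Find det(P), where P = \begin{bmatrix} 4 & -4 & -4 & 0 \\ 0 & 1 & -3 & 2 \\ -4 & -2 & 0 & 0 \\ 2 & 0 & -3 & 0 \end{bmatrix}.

Expand along column 4 (it has 3 zeros):
  + (2) · M_24   where M_24 = det([4 -4 -4; -4 -2 0; 2 0 -3]) = 56
det = (+1)·(2)·(56) = 112

112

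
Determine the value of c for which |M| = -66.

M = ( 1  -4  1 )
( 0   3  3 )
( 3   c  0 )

c = 7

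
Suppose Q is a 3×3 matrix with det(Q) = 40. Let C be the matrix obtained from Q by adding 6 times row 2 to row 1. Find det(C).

Adding a multiple of one row to another leaves the determinant unchanged.
det(C) = (1)·(40) = 40

|C| = 40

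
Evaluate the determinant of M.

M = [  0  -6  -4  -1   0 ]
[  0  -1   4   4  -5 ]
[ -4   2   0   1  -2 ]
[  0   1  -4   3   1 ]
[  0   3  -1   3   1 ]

det(M) = 584

Expand along column 1 (it has 4 zeros):
  + (-4) · M_31   where M_31 = det([-6 -4 -1 0; -1 4 4 -5; 1 -4 3 1; 3 -1 3 1]) = -146
det = (+1)·(-4)·(-146) = 584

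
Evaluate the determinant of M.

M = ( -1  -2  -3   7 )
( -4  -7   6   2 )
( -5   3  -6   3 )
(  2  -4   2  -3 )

-1485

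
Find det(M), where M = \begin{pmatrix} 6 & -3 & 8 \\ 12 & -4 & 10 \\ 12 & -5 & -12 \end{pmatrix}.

-300

Expand along column 1:
  + 6 · |-4 10; -5 -12| = 6·(48 − (-50)) = 588
  − 12 · |-3 8; -5 -12| = −12·(36 − (-40)) = -912
  + 12 · |-3 8; -4 10| = 12·(-30 − (-32)) = 24
Sum: (588) + (-912) + (24) = -300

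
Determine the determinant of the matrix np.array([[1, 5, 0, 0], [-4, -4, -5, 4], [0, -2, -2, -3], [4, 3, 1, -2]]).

Expand along row 1 (it has 2 zeros):
  + (1) · M_11   where M_11 = det([-4 -5 4; -2 -2 -3; 3 1 -2]) = 53
  − (5) · M_12   where M_12 = det([-4 -5 4; 0 -2 -3; 4 1 -2]) = 64
det = (+1)·(1)·(53) + (-1)·(5)·(64) = -267

-267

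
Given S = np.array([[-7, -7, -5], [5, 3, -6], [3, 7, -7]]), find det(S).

|S| = -396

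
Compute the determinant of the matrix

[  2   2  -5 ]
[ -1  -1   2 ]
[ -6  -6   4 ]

Expand along column 1:
  + 2 · |-1 2; -6 4| = 2·(-4 − (-12)) = 16
  − (-1) · |2 -5; -6 4| = −(-1)·(8 − 30) = -22
  + (-6) · |2 -5; -1 2| = (-6)·(4 − 5) = 6
Sum: (16) + (-22) + (6) = 0

0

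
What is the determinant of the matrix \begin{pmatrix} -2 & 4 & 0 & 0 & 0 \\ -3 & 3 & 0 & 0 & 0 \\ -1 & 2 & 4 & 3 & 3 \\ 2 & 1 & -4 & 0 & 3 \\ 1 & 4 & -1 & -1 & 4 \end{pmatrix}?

The matrix is block lower-triangular with a 2×2 block and a 3×3 block on the diagonal, so its determinant equals the product of the determinants of the diagonal blocks.
det of the 2×2 block = 6
det of the 3×3 block = 63
det = (6)·(63) = 378

378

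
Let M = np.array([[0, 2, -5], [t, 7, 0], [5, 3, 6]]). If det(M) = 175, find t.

Expanding along the row containing t, det(M) is linear in t: det(M) = (-27)·t + (175).
Set (-27)·t + (175) = 175  ⇒  (-27)·t = 0  ⇒  t = 0.

t = 0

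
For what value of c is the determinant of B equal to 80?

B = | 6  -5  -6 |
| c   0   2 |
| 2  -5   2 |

Expanding along the row containing c, det(B) is linear in c: det(B) = (40)·c + (40).
Set (40)·c + (40) = 80  ⇒  (40)·c = 40  ⇒  c = 1.

c = 1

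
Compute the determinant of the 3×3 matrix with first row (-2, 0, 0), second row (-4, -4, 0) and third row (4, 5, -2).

The matrix is lower triangular, so the determinant is the product of the diagonal entries:
det = (-2) · (-4) · (-2) = -16

-16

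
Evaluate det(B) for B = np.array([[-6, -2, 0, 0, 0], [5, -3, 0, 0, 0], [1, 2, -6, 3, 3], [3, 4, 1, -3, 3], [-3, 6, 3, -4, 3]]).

B is block lower-triangular with a 2×2 block and a 3×3 block on the diagonal, so its determinant equals the product of the determinants of the diagonal blocks.
det of the 2×2 block = 28
det of the 3×3 block = 15
det = (28)·(15) = 420

det(B) = 420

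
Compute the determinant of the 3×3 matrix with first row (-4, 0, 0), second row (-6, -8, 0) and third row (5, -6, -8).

-256

The matrix is lower triangular, so the determinant is the product of the diagonal entries:
det = (-4) · (-8) · (-8) = -256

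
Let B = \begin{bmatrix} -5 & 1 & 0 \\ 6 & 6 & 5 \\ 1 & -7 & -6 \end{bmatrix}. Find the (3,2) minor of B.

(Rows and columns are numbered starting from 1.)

-25

Delete row 3 and column 2; the remaining 2×2 submatrix is [-5 0; 6 5].
Its determinant is (-5)·5 − 0·6 = -25.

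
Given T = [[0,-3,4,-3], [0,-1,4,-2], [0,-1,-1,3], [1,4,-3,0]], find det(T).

25

Expand along column 1 (it has 3 zeros):
  − (1) · M_41   where M_41 = det([-3 4 -3; -1 4 -2; -1 -1 3]) = -25
det = (-1)·(1)·(-25) = 25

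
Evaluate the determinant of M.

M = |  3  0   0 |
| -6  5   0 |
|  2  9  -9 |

det(M) = -135

M is lower triangular, so det(M) is the product of the diagonal entries:
det = (3) · (5) · (-9) = -135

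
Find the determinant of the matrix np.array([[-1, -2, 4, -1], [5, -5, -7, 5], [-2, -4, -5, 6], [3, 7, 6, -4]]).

-899

Expand along row 1:
  + (-1) · M_11   where M_11 = det([-5 -7 5; -4 -5 6; 7 6 -4]) = -47
  − (-2) · M_12   where M_12 = det([5 -7 5; -2 -5 6; 3 6 -4]) = -135
  + (4) · M_13   where M_13 = det([5 -5 5; -2 -4 6; 3 7 -4]) = -190
  − (-1) · M_14   where M_14 = det([5 -5 -7; -2 -4 -5; 3 7 6]) = 84
det = (+1)·(-1)·(-47) + (-1)·(-2)·(-135) + (+1)·(4)·(-190) + (-1)·(-1)·(84) = -899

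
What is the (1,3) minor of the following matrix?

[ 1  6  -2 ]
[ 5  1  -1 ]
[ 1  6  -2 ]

The minor is 29.

Delete row 1 and column 3; the remaining 2×2 submatrix is [5 1; 1 6].
Its determinant is 5·6 − 1·1 = 29.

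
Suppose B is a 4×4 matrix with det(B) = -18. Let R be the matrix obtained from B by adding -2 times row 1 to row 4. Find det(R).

-18

Adding a multiple of one row to another leaves the determinant unchanged.
det(R) = (1)·(-18) = -18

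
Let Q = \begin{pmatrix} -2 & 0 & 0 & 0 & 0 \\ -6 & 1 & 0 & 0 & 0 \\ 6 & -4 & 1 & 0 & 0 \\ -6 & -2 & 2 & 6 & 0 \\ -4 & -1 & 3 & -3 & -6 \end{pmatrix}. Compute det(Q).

|Q| = 72

Q is lower triangular, so det(Q) is the product of the diagonal entries:
det = (-2) · (1) · (1) · (6) · (-6) = 72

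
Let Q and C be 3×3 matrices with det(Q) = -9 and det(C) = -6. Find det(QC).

det(QC) = det(Q)·det(C) = (-9)·(-6) = 54

det(QC) = 54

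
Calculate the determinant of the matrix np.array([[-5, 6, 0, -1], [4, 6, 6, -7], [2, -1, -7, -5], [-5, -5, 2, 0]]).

Expand along row 1 (it has 1 zero):
  + (-5) · M_11   where M_11 = det([6 6 -7; -1 -7 -5; -5 2 0]) = 469
  − (6) · M_12   where M_12 = det([4 6 -7; 2 -7 -5; -5 2 0]) = 407
  − (-1) · M_14   where M_14 = det([4 6 6; 2 -1 -7; -5 -5 2]) = -52
det = (+1)·(-5)·(469) + (-1)·(6)·(407) + (-1)·(-1)·(-52) = -4839

-4839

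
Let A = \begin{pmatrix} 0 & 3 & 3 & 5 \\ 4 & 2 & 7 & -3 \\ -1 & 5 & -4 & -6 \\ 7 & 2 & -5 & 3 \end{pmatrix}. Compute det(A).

The determinant is 4008.

Expand along row 1 (it has 1 zero):
  − (3) · M_12   where M_12 = det([4 7 -3; -1 -4 -6; 7 -5 3]) = -540
  + (3) · M_13   where M_13 = det([4 2 -3; -1 5 -6; 7 2 3]) = 141
  − (5) · M_14   where M_14 = det([4 2 7; -1 5 -4; 7 2 -5]) = -393
det = (-1)·(3)·(-540) + (+1)·(3)·(141) + (-1)·(5)·(-393) = 4008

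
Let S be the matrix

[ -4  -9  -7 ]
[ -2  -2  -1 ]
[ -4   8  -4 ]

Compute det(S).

The determinant is 140.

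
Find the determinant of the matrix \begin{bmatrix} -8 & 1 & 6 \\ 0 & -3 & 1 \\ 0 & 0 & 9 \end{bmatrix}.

The matrix is upper triangular, so the determinant is the product of the diagonal entries:
det = (-8) · (-3) · (9) = 216

216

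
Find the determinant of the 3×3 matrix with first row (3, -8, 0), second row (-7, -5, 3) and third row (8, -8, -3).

The determinant is 93.

Expand along row 1:
  + 3 · |-5 3; -8 -3| = 3·(15 − (-24)) = 117
  − (-8) · |-7 3; 8 -3| = −(-8)·(21 − 24) = -24
Sum: (117) + (-24) = 93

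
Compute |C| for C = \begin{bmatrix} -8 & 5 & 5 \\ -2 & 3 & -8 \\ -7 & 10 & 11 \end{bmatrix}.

The determinant is -509.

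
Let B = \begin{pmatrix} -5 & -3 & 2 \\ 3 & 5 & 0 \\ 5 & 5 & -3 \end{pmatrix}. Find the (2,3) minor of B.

-10

Delete row 2 and column 3; the remaining 2×2 submatrix is [-5 -3; 5 5].
Its determinant is (-5)·5 − (-3)·5 = -10.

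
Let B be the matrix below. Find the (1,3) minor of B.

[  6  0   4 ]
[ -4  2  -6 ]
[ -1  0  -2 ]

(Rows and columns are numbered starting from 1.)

2

Delete row 1 and column 3; the remaining 2×2 submatrix is [-4 2; -1 0].
Its determinant is (-4)·0 − 2·(-1) = 2.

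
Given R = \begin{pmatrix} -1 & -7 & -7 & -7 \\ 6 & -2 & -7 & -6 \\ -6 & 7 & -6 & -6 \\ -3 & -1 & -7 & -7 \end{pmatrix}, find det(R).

Expand along row 1:
  + (-1) · M_11   where M_11 = det([-2 -7 -6; 7 -6 -6; -1 -7 -7]) = -55
  − (-7) · M_12   where M_12 = det([6 -7 -6; -6 -6 -6; -3 -7 -7]) = 24
  + (-7) · M_13   where M_13 = det([6 -2 -6; -6 7 -6; -3 -1 -7]) = -444
  − (-7) · M_14   where M_14 = det([6 -2 -7; -6 7 -6; -3 -1 -7]) = -471
det = (+1)·(-1)·(-55) + (-1)·(-7)·(24) + (+1)·(-7)·(-444) + (-1)·(-7)·(-471) = 34

det(R) = 34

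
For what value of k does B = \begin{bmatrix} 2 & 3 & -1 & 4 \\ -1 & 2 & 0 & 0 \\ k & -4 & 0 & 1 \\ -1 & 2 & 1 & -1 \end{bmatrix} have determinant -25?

-1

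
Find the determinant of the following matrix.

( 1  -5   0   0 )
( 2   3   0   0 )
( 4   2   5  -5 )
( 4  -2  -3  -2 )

The matrix is block lower-triangular with a 2×2 block and a 2×2 block on the diagonal, so its determinant equals the product of the determinants of the diagonal blocks.
det of the 2×2 block = 13
det of the 2×2 block = -25
det = (13)·(-25) = -325

-325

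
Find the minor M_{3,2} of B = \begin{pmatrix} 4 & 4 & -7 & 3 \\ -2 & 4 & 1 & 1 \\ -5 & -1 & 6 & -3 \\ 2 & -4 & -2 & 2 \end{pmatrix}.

-20

Delete row 3 and column 2; the remaining 3×3 submatrix is [4 -7 3; -2 1 1; 2 -2 2].
Its determinant is -20.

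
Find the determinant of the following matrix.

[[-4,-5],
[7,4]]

The determinant is 19.

det = (-4)·4 − (-5)·7 = -16 − (-35) = 19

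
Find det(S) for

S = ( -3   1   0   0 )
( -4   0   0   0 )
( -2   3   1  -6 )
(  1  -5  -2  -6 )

|S| = -72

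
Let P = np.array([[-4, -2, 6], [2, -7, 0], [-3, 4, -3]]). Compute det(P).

Expand along column 3:
  + 6 · |2 -7; -3 4| = 6·(8 − 21) = -78
  + (-3) · |-4 -2; 2 -7| = (-3)·(28 − (-4)) = -96
Sum: (-78) + (-96) = -174

-174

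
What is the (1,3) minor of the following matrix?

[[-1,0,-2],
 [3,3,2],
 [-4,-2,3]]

The minor is 6.

Delete row 1 and column 3; the remaining 2×2 submatrix is [3 3; -4 -2].
Its determinant is 3·(-2) − 3·(-4) = 6.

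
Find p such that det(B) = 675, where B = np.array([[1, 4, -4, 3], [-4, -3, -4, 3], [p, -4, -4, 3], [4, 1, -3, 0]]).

p = 6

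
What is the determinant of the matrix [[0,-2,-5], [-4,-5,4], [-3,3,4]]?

Expand along column 1:
  − (-4) · |-2 -5; 3 4| = −(-4)·(-8 − (-15)) = 28
  + (-3) · |-2 -5; -5 4| = (-3)·(-8 − 25) = 99
Sum: (28) + (99) = 127

127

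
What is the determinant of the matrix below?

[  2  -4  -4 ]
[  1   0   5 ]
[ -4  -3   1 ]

The determinant is 126.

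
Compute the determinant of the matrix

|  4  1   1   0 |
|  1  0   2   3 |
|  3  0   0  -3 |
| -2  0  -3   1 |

30

Expand along column 2 (it has 3 zeros):
  − (1) · M_12   where M_12 = det([1 2 3; 3 0 -3; -2 -3 1]) = -30
det = (-1)·(1)·(-30) = 30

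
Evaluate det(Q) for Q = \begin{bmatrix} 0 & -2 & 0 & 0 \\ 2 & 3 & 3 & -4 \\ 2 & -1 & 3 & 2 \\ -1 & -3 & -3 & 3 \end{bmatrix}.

|Q| = 36

Expand along row 1 (it has 3 zeros):
  − (-2) · M_12   where M_12 = det([2 3 -4; 2 3 2; -1 -3 3]) = 18
det = (-1)·(-2)·(18) = 36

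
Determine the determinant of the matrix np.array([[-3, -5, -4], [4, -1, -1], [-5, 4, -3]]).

-150

Expand along column 1:
  + (-3) · |-1 -1; 4 -3| = (-3)·(3 − (-4)) = -21
  − 4 · |-5 -4; 4 -3| = −4·(15 − (-16)) = -124
  + (-5) · |-5 -4; -1 -1| = (-5)·(5 − 4) = -5
Sum: (-21) + (-124) + (-5) = -150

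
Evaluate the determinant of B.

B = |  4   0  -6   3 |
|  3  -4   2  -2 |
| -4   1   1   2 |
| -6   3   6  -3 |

27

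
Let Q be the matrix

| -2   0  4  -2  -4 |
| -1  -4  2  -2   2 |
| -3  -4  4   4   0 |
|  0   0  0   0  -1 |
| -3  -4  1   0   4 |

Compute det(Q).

256

Expand along row 4 (it has 4 zeros):
  − (-1) · M_45   where M_45 = det([-2 0 4 -2; -1 -4 2 -2; -3 -4 4 4; -3 -4 1 0]) = 256
det = (-1)·(-1)·(256) = 256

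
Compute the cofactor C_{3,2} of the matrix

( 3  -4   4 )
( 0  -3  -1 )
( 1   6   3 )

Delete row 3 and column 2; the remaining 2×2 submatrix is [3 4; 0 -1].
Its determinant is 3·(-1) − 4·0 = -3.
The cofactor carries sign (−1)^(3+2) = −1, so C_{3,2} = −(-3) = 3.

3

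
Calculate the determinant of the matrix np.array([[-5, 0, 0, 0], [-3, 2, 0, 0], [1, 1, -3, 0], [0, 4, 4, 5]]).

150

The matrix is lower triangular, so the determinant is the product of the diagonal entries:
det = (-5) · (2) · (-3) · (5) = 150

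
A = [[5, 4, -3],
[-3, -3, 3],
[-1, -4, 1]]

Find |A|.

Expand along column 1:
  + 5 · |-3 3; -4 1| = 5·(-3 − (-12)) = 45
  − (-3) · |4 -3; -4 1| = −(-3)·(4 − 12) = -24
  + (-1) · |4 -3; -3 3| = (-1)·(12 − 9) = -3
Sum: (45) + (-24) + (-3) = 18

|A| = 18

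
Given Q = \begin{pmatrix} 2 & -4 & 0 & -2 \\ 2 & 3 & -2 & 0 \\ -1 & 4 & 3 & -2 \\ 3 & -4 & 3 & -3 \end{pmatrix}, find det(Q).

150

Expand along row 1 (it has 1 zero):
  + (2) · M_11   where M_11 = det([3 -2 0; 4 3 -2; -4 3 -3]) = -49
  − (-4) · M_12   where M_12 = det([2 -2 0; -1 3 -2; 3 3 -3]) = 12
  − (-2) · M_14   where M_14 = det([2 3 -2; -1 4 3; 3 -4 3]) = 100
det = (+1)·(2)·(-49) + (-1)·(-4)·(12) + (-1)·(-2)·(100) = 150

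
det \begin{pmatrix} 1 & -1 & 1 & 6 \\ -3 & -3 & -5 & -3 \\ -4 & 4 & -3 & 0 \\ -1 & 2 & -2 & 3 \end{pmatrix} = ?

The determinant is -261.

Expand along row 3 (it has 1 zero):
  + (-4) · M_31   where M_31 = det([-1 1 6; -3 -5 -3; 2 -2 3]) = 120
  − (4) · M_32   where M_32 = det([1 1 6; -3 -5 -3; -1 -2 3]) = -3
  + (-3) · M_33   where M_33 = det([1 -1 6; -3 -3 -3; -1 2 3]) = -69
det = (+1)·(-4)·(120) + (-1)·(4)·(-3) + (+1)·(-3)·(-69) = -261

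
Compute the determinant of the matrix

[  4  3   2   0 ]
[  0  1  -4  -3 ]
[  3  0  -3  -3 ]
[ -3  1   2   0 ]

Expand along column 4 (it has 2 zeros):
  + (-3) · M_24   where M_24 = det([4 3 2; 3 0 -3; -3 1 2]) = 27
  − (-3) · M_34   where M_34 = det([4 3 2; 0 1 -4; -3 1 2]) = 66
det = (+1)·(-3)·(27) + (-1)·(-3)·(66) = 117

The determinant is 117.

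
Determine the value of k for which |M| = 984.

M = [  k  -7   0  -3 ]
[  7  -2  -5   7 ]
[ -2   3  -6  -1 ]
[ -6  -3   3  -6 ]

Expanding along the column containing k, det(M) is linear in k: det(M) = (-246)·k + (-738).
Set (-246)·k + (-738) = 984  ⇒  (-246)·k = 1722  ⇒  k = -7.

k = -7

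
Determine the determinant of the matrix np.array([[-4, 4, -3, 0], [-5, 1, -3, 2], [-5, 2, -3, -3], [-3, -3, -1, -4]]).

The determinant is -12.

Expand along row 1 (it has 1 zero):
  + (-4) · M_11   where M_11 = det([1 -3 2; 2 -3 -3; -3 -1 -4]) = -64
  − (4) · M_12   where M_12 = det([-5 -3 2; -5 -3 -3; -3 -1 -4]) = -20
  + (-3) · M_13   where M_13 = det([-5 1 2; -5 2 -3; -3 -3 -4]) = 116
det = (+1)·(-4)·(-64) + (-1)·(4)·(-20) + (+1)·(-3)·(116) = -12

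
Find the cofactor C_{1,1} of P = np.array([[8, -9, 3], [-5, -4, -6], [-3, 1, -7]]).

34

Delete row 1 and column 1; the remaining 2×2 submatrix is [-4 -6; 1 -7].
Its determinant is (-4)·(-7) − (-6)·1 = 34.
The cofactor carries sign (−1)^(1+1) = +1, so C_{1,1} = +(34) = 34.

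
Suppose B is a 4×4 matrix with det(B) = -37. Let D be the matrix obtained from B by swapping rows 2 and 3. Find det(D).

37

Swapping two rows multiplies the determinant by −1.
det(D) = (-1)·(-37) = 37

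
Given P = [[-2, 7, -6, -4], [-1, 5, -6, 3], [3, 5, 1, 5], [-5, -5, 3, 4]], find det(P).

Expand along row 1:
  + (-2) · M_11   where M_11 = det([5 -6 3; 5 1 5; -5 3 4]) = 275
  − (7) · M_12   where M_12 = det([-1 -6 3; 3 1 5; -5 3 4]) = 275
  + (-6) · M_13   where M_13 = det([-1 5 3; 3 5 5; -5 -5 4]) = -200
  − (-4) · M_14   where M_14 = det([-1 5 -6; 3 5 1; -5 -5 3]) = -150
det = (+1)·(-2)·(275) + (-1)·(7)·(275) + (+1)·(-6)·(-200) + (-1)·(-4)·(-150) = -1875

The determinant is -1875.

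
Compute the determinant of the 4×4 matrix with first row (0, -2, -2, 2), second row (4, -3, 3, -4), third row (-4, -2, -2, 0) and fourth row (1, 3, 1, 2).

Expand along row 1 (it has 1 zero):
  − (-2) · M_12   where M_12 = det([4 3 -4; -4 -2 0; 1 1 2]) = 16
  + (-2) · M_13   where M_13 = det([4 -3 -4; -4 -2 0; 1 3 2]) = 0
  − (2) · M_14   where M_14 = det([4 -3 3; -4 -2 -2; 1 3 1]) = -20
det = (-1)·(-2)·(16) + (+1)·(-2)·(0) + (-1)·(2)·(-20) = 72

The determinant is 72.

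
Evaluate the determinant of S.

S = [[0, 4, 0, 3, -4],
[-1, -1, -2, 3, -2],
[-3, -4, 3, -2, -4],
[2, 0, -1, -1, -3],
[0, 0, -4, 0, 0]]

det(S) = -1372

Expand along row 5 (it has 4 zeros):
  + (-4) · M_53   where M_53 = det([0 4 3 -4; -1 -1 3 -2; -3 -4 -2 -4; 2 0 -1 -3]) = 343
det = (+1)·(-4)·(343) = -1372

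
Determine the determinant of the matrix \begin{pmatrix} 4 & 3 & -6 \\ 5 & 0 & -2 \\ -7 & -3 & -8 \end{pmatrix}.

Expand along row 2:
  − 5 · |3 -6; -3 -8| = −5·(-24 − 18) = 210
  − (-2) · |4 3; -7 -3| = −(-2)·(-12 − (-21)) = 18
Sum: (210) + (18) = 228

228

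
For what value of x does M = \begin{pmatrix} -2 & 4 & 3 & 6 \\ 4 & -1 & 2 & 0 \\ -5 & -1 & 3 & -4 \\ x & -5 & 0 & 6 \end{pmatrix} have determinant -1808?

Expanding along the column containing x, det(M) is linear in x: det(M) = (50)·x + (-1658).
Set (50)·x + (-1658) = -1808  ⇒  (50)·x = -150  ⇒  x = -3.

-3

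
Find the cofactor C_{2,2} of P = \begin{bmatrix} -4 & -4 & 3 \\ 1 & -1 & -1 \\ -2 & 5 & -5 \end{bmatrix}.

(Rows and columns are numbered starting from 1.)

The cofactor is 26.

Delete row 2 and column 2; the remaining 2×2 submatrix is [-4 3; -2 -5].
Its determinant is (-4)·(-5) − 3·(-2) = 26.
The cofactor carries sign (−1)^(2+2) = +1, so C_{2,2} = +(26) = 26.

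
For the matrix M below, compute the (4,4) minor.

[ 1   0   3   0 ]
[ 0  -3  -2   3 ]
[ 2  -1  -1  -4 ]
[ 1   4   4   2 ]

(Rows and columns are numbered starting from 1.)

19

Delete row 4 and column 4; the remaining 3×3 submatrix is [1 0 3; 0 -3 -2; 2 -1 -1].
Its determinant is 19.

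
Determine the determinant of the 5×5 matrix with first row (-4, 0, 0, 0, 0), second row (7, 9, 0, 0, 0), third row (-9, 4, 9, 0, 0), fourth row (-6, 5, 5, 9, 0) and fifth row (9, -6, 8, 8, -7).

The determinant is 20412.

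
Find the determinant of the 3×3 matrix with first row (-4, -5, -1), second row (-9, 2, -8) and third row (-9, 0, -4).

-166

Expand along row 3:
  + (-9) · |-5 -1; 2 -8| = (-9)·(40 − (-2)) = -378
  + (-4) · |-4 -5; -9 2| = (-4)·(-8 − 45) = 212
Sum: (-378) + (212) = -166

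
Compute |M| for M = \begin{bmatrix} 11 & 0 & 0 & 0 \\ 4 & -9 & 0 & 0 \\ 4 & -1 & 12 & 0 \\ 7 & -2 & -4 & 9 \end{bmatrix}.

M is lower triangular, so det(M) is the product of the diagonal entries:
det = (11) · (-9) · (12) · (9) = -10692

-10692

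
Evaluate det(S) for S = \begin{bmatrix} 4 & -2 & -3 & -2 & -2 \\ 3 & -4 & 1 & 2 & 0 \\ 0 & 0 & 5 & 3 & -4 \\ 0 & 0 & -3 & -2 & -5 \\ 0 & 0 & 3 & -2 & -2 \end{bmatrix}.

|S| = 1410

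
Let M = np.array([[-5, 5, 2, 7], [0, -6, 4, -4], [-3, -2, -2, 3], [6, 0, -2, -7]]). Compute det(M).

Expand along row 2 (it has 1 zero):
  + (-6) · M_22   where M_22 = det([-5 2 7; -3 -2 3; 6 -2 -7]) = 20
  − (4) · M_23   where M_23 = det([-5 5 7; -3 -2 3; 6 0 -7]) = -1
  + (-4) · M_24   where M_24 = det([-5 5 2; -3 -2 -2; 6 0 -2]) = -86
det = (+1)·(-6)·(20) + (-1)·(4)·(-1) + (+1)·(-4)·(-86) = 228

The determinant is 228.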